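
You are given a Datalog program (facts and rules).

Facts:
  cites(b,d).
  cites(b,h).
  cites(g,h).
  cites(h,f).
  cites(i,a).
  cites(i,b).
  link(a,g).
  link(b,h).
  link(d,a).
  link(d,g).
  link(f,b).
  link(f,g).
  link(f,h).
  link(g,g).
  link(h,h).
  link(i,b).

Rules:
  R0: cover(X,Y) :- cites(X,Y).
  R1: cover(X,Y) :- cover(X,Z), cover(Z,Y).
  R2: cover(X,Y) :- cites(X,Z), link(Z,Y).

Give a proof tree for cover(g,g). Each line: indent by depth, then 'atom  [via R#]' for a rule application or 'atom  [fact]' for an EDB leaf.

round 1: derive cover(b,d) via R0 from cites(b,d)
round 1: derive cover(b,h) via R0 from cites(b,h)
round 1: derive cover(g,h) via R0 from cites(g,h)
round 1: derive cover(h,f) via R0 from cites(h,f)
round 1: derive cover(i,a) via R0 from cites(i,a)
round 1: derive cover(i,b) via R0 from cites(i,b)
round 1: derive cover(b,a) via R2 from cites(b,d), link(d,a)
round 1: derive cover(b,g) via R2 from cites(b,d), link(d,g)
round 1: derive cover(h,b) via R2 from cites(h,f), link(f,b)
round 1: derive cover(h,g) via R2 from cites(h,f), link(f,g)
round 1: derive cover(h,h) via R2 from cites(h,f), link(f,h)
round 1: derive cover(i,g) via R2 from cites(i,a), link(a,g)
round 1: derive cover(i,h) via R2 from cites(i,b), link(b,h)
round 2: derive cover(b,b) via R1 from cover(b,h), cover(h,b)
round 2: derive cover(b,f) via R1 from cover(b,h), cover(h,f)
round 2: derive cover(g,b) via R1 from cover(g,h), cover(h,b)
round 2: derive cover(g,f) via R1 from cover(g,h), cover(h,f)
round 2: derive cover(g,g) via R1 from cover(g,h), cover(h,g)
round 2: derive cover(h,a) via R1 from cover(h,b), cover(b,a)
round 2: derive cover(h,d) via R1 from cover(h,b), cover(b,d)
round 2: derive cover(i,d) via R1 from cover(i,b), cover(b,d)
round 2: derive cover(i,f) via R1 from cover(i,h), cover(h,f)
round 3: derive cover(g,a) via R1 from cover(g,b), cover(b,a)
round 3: derive cover(g,d) via R1 from cover(g,b), cover(b,d)

cover(g,g)  [via R1]
  cover(g,h)  [via R0]
    cites(g,h)  [fact]
  cover(h,g)  [via R2]
    cites(h,f)  [fact]
    link(f,g)  [fact]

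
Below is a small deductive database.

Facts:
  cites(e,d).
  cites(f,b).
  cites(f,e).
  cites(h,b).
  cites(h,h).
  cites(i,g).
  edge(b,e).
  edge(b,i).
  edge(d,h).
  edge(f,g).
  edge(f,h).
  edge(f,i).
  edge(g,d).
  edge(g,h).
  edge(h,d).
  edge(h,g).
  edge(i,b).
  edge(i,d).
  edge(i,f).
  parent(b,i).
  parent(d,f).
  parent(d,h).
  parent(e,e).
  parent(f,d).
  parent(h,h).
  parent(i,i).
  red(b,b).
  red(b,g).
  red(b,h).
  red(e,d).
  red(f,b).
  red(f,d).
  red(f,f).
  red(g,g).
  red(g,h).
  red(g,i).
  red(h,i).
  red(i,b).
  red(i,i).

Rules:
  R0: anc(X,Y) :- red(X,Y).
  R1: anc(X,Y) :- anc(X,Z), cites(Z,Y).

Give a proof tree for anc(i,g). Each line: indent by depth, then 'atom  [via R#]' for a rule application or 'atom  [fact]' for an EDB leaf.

anc(i,g)  [via R1]
  anc(i,i)  [via R0]
    red(i,i)  [fact]
  cites(i,g)  [fact]

round 1: derive anc(b,b) via R0 from red(b,b)
round 1: derive anc(b,g) via R0 from red(b,g)
round 1: derive anc(b,h) via R0 from red(b,h)
round 1: derive anc(e,d) via R0 from red(e,d)
round 1: derive anc(f,b) via R0 from red(f,b)
round 1: derive anc(f,d) via R0 from red(f,d)
round 1: derive anc(f,f) via R0 from red(f,f)
round 1: derive anc(g,g) via R0 from red(g,g)
round 1: derive anc(g,h) via R0 from red(g,h)
round 1: derive anc(g,i) via R0 from red(g,i)
round 1: derive anc(h,i) via R0 from red(h,i)
round 1: derive anc(i,b) via R0 from red(i,b)
round 1: derive anc(i,i) via R0 from red(i,i)
round 2: derive anc(f,e) via R1 from anc(f,f), cites(f,e)
round 2: derive anc(g,b) via R1 from anc(g,h), cites(h,b)
round 2: derive anc(h,g) via R1 from anc(h,i), cites(i,g)
round 2: derive anc(i,g) via R1 from anc(i,i), cites(i,g)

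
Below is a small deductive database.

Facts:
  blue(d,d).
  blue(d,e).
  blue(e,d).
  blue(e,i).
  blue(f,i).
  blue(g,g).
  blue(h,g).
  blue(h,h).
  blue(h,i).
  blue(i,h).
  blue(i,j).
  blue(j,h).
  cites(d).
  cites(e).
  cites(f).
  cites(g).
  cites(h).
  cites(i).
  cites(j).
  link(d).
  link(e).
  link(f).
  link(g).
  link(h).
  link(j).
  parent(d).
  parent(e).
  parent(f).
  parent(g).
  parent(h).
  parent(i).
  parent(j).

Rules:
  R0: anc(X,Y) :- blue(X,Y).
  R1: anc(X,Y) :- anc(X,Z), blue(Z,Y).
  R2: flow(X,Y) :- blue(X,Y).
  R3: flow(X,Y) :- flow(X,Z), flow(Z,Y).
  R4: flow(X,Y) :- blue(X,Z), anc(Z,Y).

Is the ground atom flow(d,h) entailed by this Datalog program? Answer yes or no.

yes

round 1: derive anc(d,d) via R0 from blue(d,d)
round 1: derive anc(d,e) via R0 from blue(d,e)
round 1: derive anc(e,d) via R0 from blue(e,d)
round 1: derive anc(e,i) via R0 from blue(e,i)
round 1: derive anc(f,i) via R0 from blue(f,i)
round 1: derive anc(g,g) via R0 from blue(g,g)
round 1: derive anc(h,g) via R0 from blue(h,g)
round 1: derive anc(h,h) via R0 from blue(h,h)
round 1: derive anc(h,i) via R0 from blue(h,i)
round 1: derive anc(i,h) via R0 from blue(i,h)
round 1: derive anc(i,j) via R0 from blue(i,j)
round 1: derive anc(j,h) via R0 from blue(j,h)
round 1: derive flow(d,d) via R2 from blue(d,d)
round 1: derive flow(d,e) via R2 from blue(d,e)
round 1: derive flow(e,d) via R2 from blue(e,d)
round 1: derive flow(e,i) via R2 from blue(e,i)
round 1: derive flow(f,i) via R2 from blue(f,i)
round 1: derive flow(g,g) via R2 from blue(g,g)
round 1: derive flow(h,g) via R2 from blue(h,g)
round 1: derive flow(h,h) via R2 from blue(h,h)
round 1: derive flow(h,i) via R2 from blue(h,i)
round 1: derive flow(i,h) via R2 from blue(i,h)
round 1: derive flow(i,j) via R2 from blue(i,j)
round 1: derive flow(j,h) via R2 from blue(j,h)
round 2: derive anc(d,i) via R1 from anc(d,e), blue(e,i)
round 2: derive anc(e,e) via R1 from anc(e,d), blue(d,e)
round 2: derive anc(e,h) via R1 from anc(e,i), blue(i,h)
round 2: derive anc(e,j) via R1 from anc(e,i), blue(i,j)
round 2: derive anc(f,h) via R1 from anc(f,i), blue(i,h)
round 2: derive anc(f,j) via R1 from anc(f,i), blue(i,j)
round 2: derive anc(h,j) via R1 from anc(h,i), blue(i,j)
round 2: derive anc(i,g) via R1 from anc(i,h), blue(h,g)
round 2: derive anc(i,i) via R1 from anc(i,h), blue(h,i)
round 2: derive anc(j,g) via R1 from anc(j,h), blue(h,g)
round 2: derive anc(j,i) via R1 from anc(j,h), blue(h,i)
round 2: derive flow(d,i) via R3 from flow(d,e), flow(e,i)
round 2: derive flow(e,e) via R3 from flow(e,d), flow(d,e)
round 2: derive flow(e,h) via R3 from flow(e,i), flow(i,h)
round 2: derive flow(e,j) via R3 from flow(e,i), flow(i,j)
round 2: derive flow(f,h) via R3 from flow(f,i), flow(i,h)
round 2: derive flow(f,j) via R3 from flow(f,i), flow(i,j)
round 2: derive flow(h,j) via R3 from flow(h,i), flow(i,j)
round 2: derive flow(i,g) via R3 from flow(i,h), flow(h,g)
round 2: derive flow(i,i) via R3 from flow(i,h), flow(h,i)
round 2: derive flow(j,g) via R3 from flow(j,h), flow(h,g)
round 2: derive flow(j,i) via R3 from flow(j,h), flow(h,i)
round 3: derive anc(d,h) via R1 from anc(d,i), blue(i,h)
round 3: derive anc(d,j) via R1 from anc(d,i), blue(i,j)
round 3: derive anc(e,g) via R1 from anc(e,h), blue(h,g)
round 3: derive anc(f,g) via R1 from anc(f,h), blue(h,g)
round 3: derive anc(j,j) via R1 from anc(j,i), blue(i,j)
round 3: derive flow(d,g) via R3 from flow(d,i), flow(i,g)
round 3: derive flow(d,h) via R3 from flow(d,e), flow(e,h)
round 3: derive flow(d,j) via R3 from flow(d,e), flow(e,j)
round 3: derive flow(e,g) via R3 from flow(e,h), flow(h,g)
round 3: derive flow(f,g) via R3 from flow(f,h), flow(h,g)
round 3: derive flow(j,j) via R3 from flow(j,h), flow(h,j)
round 4: derive anc(d,g) via R1 from anc(d,h), blue(h,g)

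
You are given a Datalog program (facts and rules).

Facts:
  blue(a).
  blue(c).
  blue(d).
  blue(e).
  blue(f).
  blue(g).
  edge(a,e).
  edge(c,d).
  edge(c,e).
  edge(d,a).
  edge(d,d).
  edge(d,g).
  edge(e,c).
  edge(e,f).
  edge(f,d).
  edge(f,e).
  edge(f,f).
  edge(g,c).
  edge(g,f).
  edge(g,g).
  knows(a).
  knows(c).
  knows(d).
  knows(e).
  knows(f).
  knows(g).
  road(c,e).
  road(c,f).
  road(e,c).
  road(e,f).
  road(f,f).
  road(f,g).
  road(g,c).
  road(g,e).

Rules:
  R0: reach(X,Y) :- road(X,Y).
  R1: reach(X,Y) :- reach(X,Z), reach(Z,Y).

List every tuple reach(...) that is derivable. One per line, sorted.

round 1: derive reach(c,e) via R0 from road(c,e)
round 1: derive reach(c,f) via R0 from road(c,f)
round 1: derive reach(e,c) via R0 from road(e,c)
round 1: derive reach(e,f) via R0 from road(e,f)
round 1: derive reach(f,f) via R0 from road(f,f)
round 1: derive reach(f,g) via R0 from road(f,g)
round 1: derive reach(g,c) via R0 from road(g,c)
round 1: derive reach(g,e) via R0 from road(g,e)
round 2: derive reach(c,c) via R1 from reach(c,e), reach(e,c)
round 2: derive reach(c,g) via R1 from reach(c,f), reach(f,g)
round 2: derive reach(e,e) via R1 from reach(e,c), reach(c,e)
round 2: derive reach(e,g) via R1 from reach(e,f), reach(f,g)
round 2: derive reach(f,c) via R1 from reach(f,g), reach(g,c)
round 2: derive reach(f,e) via R1 from reach(f,g), reach(g,e)
round 2: derive reach(g,f) via R1 from reach(g,c), reach(c,f)
round 3: derive reach(g,g) via R1 from reach(g,c), reach(c,g)

reach(c,c)
reach(c,e)
reach(c,f)
reach(c,g)
reach(e,c)
reach(e,e)
reach(e,f)
reach(e,g)
reach(f,c)
reach(f,e)
reach(f,f)
reach(f,g)
reach(g,c)
reach(g,e)
reach(g,f)
reach(g,g)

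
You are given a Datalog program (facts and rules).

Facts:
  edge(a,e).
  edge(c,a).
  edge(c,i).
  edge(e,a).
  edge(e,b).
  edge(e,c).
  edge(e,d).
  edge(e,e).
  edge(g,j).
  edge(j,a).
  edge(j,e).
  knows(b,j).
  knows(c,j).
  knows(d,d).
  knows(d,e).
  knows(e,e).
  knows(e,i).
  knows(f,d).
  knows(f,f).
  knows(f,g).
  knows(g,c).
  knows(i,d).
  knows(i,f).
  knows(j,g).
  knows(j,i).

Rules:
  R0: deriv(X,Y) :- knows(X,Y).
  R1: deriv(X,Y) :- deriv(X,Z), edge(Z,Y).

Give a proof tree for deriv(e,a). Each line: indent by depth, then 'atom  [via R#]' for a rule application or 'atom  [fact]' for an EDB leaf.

round 1: derive deriv(b,j) via R0 from knows(b,j)
round 1: derive deriv(c,j) via R0 from knows(c,j)
round 1: derive deriv(d,d) via R0 from knows(d,d)
round 1: derive deriv(d,e) via R0 from knows(d,e)
round 1: derive deriv(e,e) via R0 from knows(e,e)
round 1: derive deriv(e,i) via R0 from knows(e,i)
round 1: derive deriv(f,d) via R0 from knows(f,d)
round 1: derive deriv(f,f) via R0 from knows(f,f)
round 1: derive deriv(f,g) via R0 from knows(f,g)
round 1: derive deriv(g,c) via R0 from knows(g,c)
round 1: derive deriv(i,d) via R0 from knows(i,d)
round 1: derive deriv(i,f) via R0 from knows(i,f)
round 1: derive deriv(j,g) via R0 from knows(j,g)
round 1: derive deriv(j,i) via R0 from knows(j,i)
round 2: derive deriv(b,a) via R1 from deriv(b,j), edge(j,a)
round 2: derive deriv(b,e) via R1 from deriv(b,j), edge(j,e)
round 2: derive deriv(c,a) via R1 from deriv(c,j), edge(j,a)
round 2: derive deriv(c,e) via R1 from deriv(c,j), edge(j,e)
round 2: derive deriv(d,a) via R1 from deriv(d,e), edge(e,a)
round 2: derive deriv(d,b) via R1 from deriv(d,e), edge(e,b)
round 2: derive deriv(d,c) via R1 from deriv(d,e), edge(e,c)
round 2: derive deriv(e,a) via R1 from deriv(e,e), edge(e,a)
round 2: derive deriv(e,b) via R1 from deriv(e,e), edge(e,b)
round 2: derive deriv(e,c) via R1 from deriv(e,e), edge(e,c)
round 2: derive deriv(e,d) via R1 from deriv(e,e), edge(e,d)
round 2: derive deriv(f,j) via R1 from deriv(f,g), edge(g,j)
round 2: derive deriv(g,a) via R1 from deriv(g,c), edge(c,a)
round 2: derive deriv(g,i) via R1 from deriv(g,c), edge(c,i)
round 2: derive deriv(j,j) via R1 from deriv(j,g), edge(g,j)
round 3: derive deriv(b,b) via R1 from deriv(b,e), edge(e,b)
round 3: derive deriv(b,c) via R1 from deriv(b,e), edge(e,c)
round 3: derive deriv(b,d) via R1 from deriv(b,e), edge(e,d)
round 3: derive deriv(c,b) via R1 from deriv(c,e), edge(e,b)
round 3: derive deriv(c,c) via R1 from deriv(c,e), edge(e,c)
round 3: derive deriv(c,d) via R1 from deriv(c,e), edge(e,d)
round 3: derive deriv(d,i) via R1 from deriv(d,c), edge(c,i)
round 3: derive deriv(f,a) via R1 from deriv(f,j), edge(j,a)
round 3: derive deriv(f,e) via R1 from deriv(f,j), edge(j,e)
round 3: derive deriv(g,e) via R1 from deriv(g,a), edge(a,e)
round 3: derive deriv(j,a) via R1 from deriv(j,j), edge(j,a)
round 3: derive deriv(j,e) via R1 from deriv(j,j), edge(j,e)
round 4: derive deriv(b,i) via R1 from deriv(b,c), edge(c,i)
round 4: derive deriv(c,i) via R1 from deriv(c,c), edge(c,i)
round 4: derive deriv(f,b) via R1 from deriv(f,e), edge(e,b)
round 4: derive deriv(f,c) via R1 from deriv(f,e), edge(e,c)
round 4: derive deriv(g,b) via R1 from deriv(g,e), edge(e,b)
round 4: derive deriv(g,d) via R1 from deriv(g,e), edge(e,d)
round 4: derive deriv(j,b) via R1 from deriv(j,e), edge(e,b)
round 4: derive deriv(j,c) via R1 from deriv(j,e), edge(e,c)
round 4: derive deriv(j,d) via R1 from deriv(j,e), edge(e,d)
round 5: derive deriv(f,i) via R1 from deriv(f,c), edge(c,i)

deriv(e,a)  [via R1]
  deriv(e,e)  [via R0]
    knows(e,e)  [fact]
  edge(e,a)  [fact]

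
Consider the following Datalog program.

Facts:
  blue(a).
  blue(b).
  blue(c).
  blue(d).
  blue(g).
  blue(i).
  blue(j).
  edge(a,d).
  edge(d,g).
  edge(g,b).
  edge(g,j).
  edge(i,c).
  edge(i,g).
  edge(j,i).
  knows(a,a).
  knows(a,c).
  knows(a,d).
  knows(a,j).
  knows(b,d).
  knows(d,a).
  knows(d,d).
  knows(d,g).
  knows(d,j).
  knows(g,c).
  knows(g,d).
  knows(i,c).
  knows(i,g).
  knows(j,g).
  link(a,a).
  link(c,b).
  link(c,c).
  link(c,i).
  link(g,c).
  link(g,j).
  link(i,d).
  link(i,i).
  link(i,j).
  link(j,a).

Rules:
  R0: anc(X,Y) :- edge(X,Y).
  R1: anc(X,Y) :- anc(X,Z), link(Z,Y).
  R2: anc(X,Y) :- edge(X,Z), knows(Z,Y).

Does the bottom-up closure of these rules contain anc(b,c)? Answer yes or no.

round 1: derive anc(a,d) via R0 from edge(a,d)
round 1: derive anc(d,g) via R0 from edge(d,g)
round 1: derive anc(g,b) via R0 from edge(g,b)
round 1: derive anc(g,j) via R0 from edge(g,j)
round 1: derive anc(i,c) via R0 from edge(i,c)
round 1: derive anc(i,g) via R0 from edge(i,g)
round 1: derive anc(j,i) via R0 from edge(j,i)
round 1: derive anc(a,a) via R2 from edge(a,d), knows(d,a)
round 1: derive anc(a,g) via R2 from edge(a,d), knows(d,g)
round 1: derive anc(a,j) via R2 from edge(a,d), knows(d,j)
round 1: derive anc(d,c) via R2 from edge(d,g), knows(g,c)
round 1: derive anc(d,d) via R2 from edge(d,g), knows(g,d)
round 1: derive anc(g,d) via R2 from edge(g,b), knows(b,d)
round 1: derive anc(g,g) via R2 from edge(g,j), knows(j,g)
round 1: derive anc(i,d) via R2 from edge(i,g), knows(g,d)
round 1: derive anc(j,c) via R2 from edge(j,i), knows(i,c)
round 1: derive anc(j,g) via R2 from edge(j,i), knows(i,g)
round 2: derive anc(a,c) via R1 from anc(a,g), link(g,c)
round 2: derive anc(d,b) via R1 from anc(d,c), link(c,b)
round 2: derive anc(d,i) via R1 from anc(d,c), link(c,i)
round 2: derive anc(d,j) via R1 from anc(d,g), link(g,j)
round 2: derive anc(g,a) via R1 from anc(g,j), link(j,a)
round 2: derive anc(g,c) via R1 from anc(g,g), link(g,c)
round 2: derive anc(i,b) via R1 from anc(i,c), link(c,b)
round 2: derive anc(i,i) via R1 from anc(i,c), link(c,i)
round 2: derive anc(i,j) via R1 from anc(i,g), link(g,j)
round 2: derive anc(j,b) via R1 from anc(j,c), link(c,b)
round 2: derive anc(j,d) via R1 from anc(j,i), link(i,d)
round 2: derive anc(j,j) via R1 from anc(j,g), link(g,j)
round 3: derive anc(a,b) via R1 from anc(a,c), link(c,b)
round 3: derive anc(a,i) via R1 from anc(a,c), link(c,i)
round 3: derive anc(d,a) via R1 from anc(d,j), link(j,a)
round 3: derive anc(g,i) via R1 from anc(g,c), link(c,i)
round 3: derive anc(i,a) via R1 from anc(i,j), link(j,a)
round 3: derive anc(j,a) via R1 from anc(j,j), link(j,a)

no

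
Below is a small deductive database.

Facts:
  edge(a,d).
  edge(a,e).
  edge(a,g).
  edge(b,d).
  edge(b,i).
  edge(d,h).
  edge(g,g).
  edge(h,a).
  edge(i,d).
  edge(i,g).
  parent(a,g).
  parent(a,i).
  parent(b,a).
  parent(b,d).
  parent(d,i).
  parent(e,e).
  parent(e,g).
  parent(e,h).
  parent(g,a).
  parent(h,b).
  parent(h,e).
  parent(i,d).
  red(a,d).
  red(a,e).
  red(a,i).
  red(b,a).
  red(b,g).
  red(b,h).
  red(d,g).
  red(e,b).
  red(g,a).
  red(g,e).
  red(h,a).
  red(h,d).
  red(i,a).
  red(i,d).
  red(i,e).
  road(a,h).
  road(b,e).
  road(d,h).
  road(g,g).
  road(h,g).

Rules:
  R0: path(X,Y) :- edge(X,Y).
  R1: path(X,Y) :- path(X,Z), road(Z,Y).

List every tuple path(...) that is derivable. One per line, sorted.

round 1: derive path(a,d) via R0 from edge(a,d)
round 1: derive path(a,e) via R0 from edge(a,e)
round 1: derive path(a,g) via R0 from edge(a,g)
round 1: derive path(b,d) via R0 from edge(b,d)
round 1: derive path(b,i) via R0 from edge(b,i)
round 1: derive path(d,h) via R0 from edge(d,h)
round 1: derive path(g,g) via R0 from edge(g,g)
round 1: derive path(h,a) via R0 from edge(h,a)
round 1: derive path(i,d) via R0 from edge(i,d)
round 1: derive path(i,g) via R0 from edge(i,g)
round 2: derive path(a,h) via R1 from path(a,d), road(d,h)
round 2: derive path(b,h) via R1 from path(b,d), road(d,h)
round 2: derive path(d,g) via R1 from path(d,h), road(h,g)
round 2: derive path(h,h) via R1 from path(h,a), road(a,h)
round 2: derive path(i,h) via R1 from path(i,d), road(d,h)
round 3: derive path(b,g) via R1 from path(b,h), road(h,g)
round 3: derive path(h,g) via R1 from path(h,h), road(h,g)

path(a,d)
path(a,e)
path(a,g)
path(a,h)
path(b,d)
path(b,g)
path(b,h)
path(b,i)
path(d,g)
path(d,h)
path(g,g)
path(h,a)
path(h,g)
path(h,h)
path(i,d)
path(i,g)
path(i,h)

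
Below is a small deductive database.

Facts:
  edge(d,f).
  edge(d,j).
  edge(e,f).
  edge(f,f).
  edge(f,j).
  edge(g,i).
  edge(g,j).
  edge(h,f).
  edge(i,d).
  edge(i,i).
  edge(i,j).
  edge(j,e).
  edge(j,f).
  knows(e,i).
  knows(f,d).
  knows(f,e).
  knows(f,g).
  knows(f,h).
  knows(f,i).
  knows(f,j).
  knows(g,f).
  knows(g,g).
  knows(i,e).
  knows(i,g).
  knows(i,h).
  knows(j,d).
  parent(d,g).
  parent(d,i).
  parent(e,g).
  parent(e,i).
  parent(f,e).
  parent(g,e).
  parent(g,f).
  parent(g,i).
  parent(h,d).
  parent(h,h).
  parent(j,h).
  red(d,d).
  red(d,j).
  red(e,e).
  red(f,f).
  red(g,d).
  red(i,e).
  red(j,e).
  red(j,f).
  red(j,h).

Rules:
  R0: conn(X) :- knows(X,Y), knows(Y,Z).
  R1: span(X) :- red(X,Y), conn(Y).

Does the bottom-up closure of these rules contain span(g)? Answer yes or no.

no

round 1: derive conn(e) via R0 from knows(e,i), knows(i,e)
round 1: derive conn(f) via R0 from knows(f,e), knows(e,i)
round 1: derive conn(g) via R0 from knows(g,f), knows(f,d)
round 1: derive conn(i) via R0 from knows(i,e), knows(e,i)
round 2: derive span(e) via R1 from red(e,e), conn(e)
round 2: derive span(f) via R1 from red(f,f), conn(f)
round 2: derive span(i) via R1 from red(i,e), conn(e)
round 2: derive span(j) via R1 from red(j,e), conn(e)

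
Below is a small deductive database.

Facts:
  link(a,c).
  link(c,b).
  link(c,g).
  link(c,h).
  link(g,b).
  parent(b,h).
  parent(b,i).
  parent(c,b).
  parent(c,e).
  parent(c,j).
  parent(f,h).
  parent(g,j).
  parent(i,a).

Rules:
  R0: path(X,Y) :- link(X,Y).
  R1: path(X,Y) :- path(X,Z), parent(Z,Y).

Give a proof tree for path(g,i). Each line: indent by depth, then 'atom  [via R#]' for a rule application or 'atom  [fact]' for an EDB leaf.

path(g,i)  [via R1]
  path(g,b)  [via R0]
    link(g,b)  [fact]
  parent(b,i)  [fact]

round 1: derive path(a,c) via R0 from link(a,c)
round 1: derive path(c,b) via R0 from link(c,b)
round 1: derive path(c,g) via R0 from link(c,g)
round 1: derive path(c,h) via R0 from link(c,h)
round 1: derive path(g,b) via R0 from link(g,b)
round 2: derive path(a,b) via R1 from path(a,c), parent(c,b)
round 2: derive path(a,e) via R1 from path(a,c), parent(c,e)
round 2: derive path(a,j) via R1 from path(a,c), parent(c,j)
round 2: derive path(c,i) via R1 from path(c,b), parent(b,i)
round 2: derive path(c,j) via R1 from path(c,g), parent(g,j)
round 2: derive path(g,h) via R1 from path(g,b), parent(b,h)
round 2: derive path(g,i) via R1 from path(g,b), parent(b,i)
round 3: derive path(a,h) via R1 from path(a,b), parent(b,h)
round 3: derive path(a,i) via R1 from path(a,b), parent(b,i)
round 3: derive path(c,a) via R1 from path(c,i), parent(i,a)
round 3: derive path(g,a) via R1 from path(g,i), parent(i,a)
round 4: derive path(a,a) via R1 from path(a,i), parent(i,a)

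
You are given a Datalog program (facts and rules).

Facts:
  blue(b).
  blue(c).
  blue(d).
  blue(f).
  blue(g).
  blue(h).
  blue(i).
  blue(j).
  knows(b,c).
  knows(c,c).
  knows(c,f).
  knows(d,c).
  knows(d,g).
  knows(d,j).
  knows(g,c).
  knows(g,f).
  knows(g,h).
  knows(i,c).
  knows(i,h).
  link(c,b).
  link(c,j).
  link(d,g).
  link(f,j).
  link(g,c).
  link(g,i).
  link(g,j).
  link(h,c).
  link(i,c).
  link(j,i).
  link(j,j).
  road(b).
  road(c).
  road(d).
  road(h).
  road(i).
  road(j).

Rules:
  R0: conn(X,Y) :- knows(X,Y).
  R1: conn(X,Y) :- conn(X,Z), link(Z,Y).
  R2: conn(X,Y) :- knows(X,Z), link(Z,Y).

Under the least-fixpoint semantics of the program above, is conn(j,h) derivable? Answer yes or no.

round 1: derive conn(b,c) via R0 from knows(b,c)
round 1: derive conn(c,c) via R0 from knows(c,c)
round 1: derive conn(c,f) via R0 from knows(c,f)
round 1: derive conn(d,c) via R0 from knows(d,c)
round 1: derive conn(d,g) via R0 from knows(d,g)
round 1: derive conn(d,j) via R0 from knows(d,j)
round 1: derive conn(g,c) via R0 from knows(g,c)
round 1: derive conn(g,f) via R0 from knows(g,f)
round 1: derive conn(g,h) via R0 from knows(g,h)
round 1: derive conn(i,c) via R0 from knows(i,c)
round 1: derive conn(i,h) via R0 from knows(i,h)
round 1: derive conn(b,b) via R2 from knows(b,c), link(c,b)
round 1: derive conn(b,j) via R2 from knows(b,c), link(c,j)
round 1: derive conn(c,b) via R2 from knows(c,c), link(c,b)
round 1: derive conn(c,j) via R2 from knows(c,c), link(c,j)
round 1: derive conn(d,b) via R2 from knows(d,c), link(c,b)
round 1: derive conn(d,i) via R2 from knows(d,g), link(g,i)
round 1: derive conn(g,b) via R2 from knows(g,c), link(c,b)
round 1: derive conn(g,j) via R2 from knows(g,c), link(c,j)
round 1: derive conn(i,b) via R2 from knows(i,c), link(c,b)
round 1: derive conn(i,j) via R2 from knows(i,c), link(c,j)
round 2: derive conn(b,i) via R1 from conn(b,j), link(j,i)
round 2: derive conn(c,i) via R1 from conn(c,j), link(j,i)
round 2: derive conn(g,i) via R1 from conn(g,j), link(j,i)
round 2: derive conn(i,i) via R1 from conn(i,j), link(j,i)

no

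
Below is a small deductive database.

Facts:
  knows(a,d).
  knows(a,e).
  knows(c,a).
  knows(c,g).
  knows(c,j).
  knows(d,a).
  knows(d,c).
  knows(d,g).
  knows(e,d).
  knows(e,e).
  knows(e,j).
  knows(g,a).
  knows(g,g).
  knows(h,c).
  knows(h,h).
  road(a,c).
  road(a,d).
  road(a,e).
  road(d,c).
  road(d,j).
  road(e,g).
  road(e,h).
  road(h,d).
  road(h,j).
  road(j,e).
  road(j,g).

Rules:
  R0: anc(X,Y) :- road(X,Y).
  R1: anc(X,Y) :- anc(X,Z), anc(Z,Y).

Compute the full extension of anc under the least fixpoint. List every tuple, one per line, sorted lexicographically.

round 1: derive anc(a,c) via R0 from road(a,c)
round 1: derive anc(a,d) via R0 from road(a,d)
round 1: derive anc(a,e) via R0 from road(a,e)
round 1: derive anc(d,c) via R0 from road(d,c)
round 1: derive anc(d,j) via R0 from road(d,j)
round 1: derive anc(e,g) via R0 from road(e,g)
round 1: derive anc(e,h) via R0 from road(e,h)
round 1: derive anc(h,d) via R0 from road(h,d)
round 1: derive anc(h,j) via R0 from road(h,j)
round 1: derive anc(j,e) via R0 from road(j,e)
round 1: derive anc(j,g) via R0 from road(j,g)
round 2: derive anc(a,g) via R1 from anc(a,e), anc(e,g)
round 2: derive anc(a,h) via R1 from anc(a,e), anc(e,h)
round 2: derive anc(a,j) via R1 from anc(a,d), anc(d,j)
round 2: derive anc(d,e) via R1 from anc(d,j), anc(j,e)
round 2: derive anc(d,g) via R1 from anc(d,j), anc(j,g)
round 2: derive anc(e,d) via R1 from anc(e,h), anc(h,d)
round 2: derive anc(e,j) via R1 from anc(e,h), anc(h,j)
round 2: derive anc(h,c) via R1 from anc(h,d), anc(d,c)
round 2: derive anc(h,e) via R1 from anc(h,j), anc(j,e)
round 2: derive anc(h,g) via R1 from anc(h,j), anc(j,g)
round 2: derive anc(j,h) via R1 from anc(j,e), anc(e,h)
round 3: derive anc(d,d) via R1 from anc(d,e), anc(e,d)
round 3: derive anc(d,h) via R1 from anc(d,e), anc(e,h)
round 3: derive anc(e,c) via R1 from anc(e,d), anc(d,c)
round 3: derive anc(e,e) via R1 from anc(e,d), anc(d,e)
round 3: derive anc(h,h) via R1 from anc(h,e), anc(e,h)
round 3: derive anc(j,c) via R1 from anc(j,h), anc(h,c)
round 3: derive anc(j,d) via R1 from anc(j,e), anc(e,d)
round 3: derive anc(j,j) via R1 from anc(j,e), anc(e,j)

anc(a,c)
anc(a,d)
anc(a,e)
anc(a,g)
anc(a,h)
anc(a,j)
anc(d,c)
anc(d,d)
anc(d,e)
anc(d,g)
anc(d,h)
anc(d,j)
anc(e,c)
anc(e,d)
anc(e,e)
anc(e,g)
anc(e,h)
anc(e,j)
anc(h,c)
anc(h,d)
anc(h,e)
anc(h,g)
anc(h,h)
anc(h,j)
anc(j,c)
anc(j,d)
anc(j,e)
anc(j,g)
anc(j,h)
anc(j,j)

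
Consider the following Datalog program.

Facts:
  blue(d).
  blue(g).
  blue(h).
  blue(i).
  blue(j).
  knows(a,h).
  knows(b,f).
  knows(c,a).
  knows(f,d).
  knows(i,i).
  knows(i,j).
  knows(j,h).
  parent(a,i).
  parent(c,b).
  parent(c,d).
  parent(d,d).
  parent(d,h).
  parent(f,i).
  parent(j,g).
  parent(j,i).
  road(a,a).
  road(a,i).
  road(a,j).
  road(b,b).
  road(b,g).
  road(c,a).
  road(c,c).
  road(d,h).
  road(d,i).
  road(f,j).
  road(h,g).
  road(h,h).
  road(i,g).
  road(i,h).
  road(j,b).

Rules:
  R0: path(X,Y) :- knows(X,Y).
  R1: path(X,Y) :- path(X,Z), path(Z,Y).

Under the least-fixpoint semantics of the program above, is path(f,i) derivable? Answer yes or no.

no

round 1: derive path(a,h) via R0 from knows(a,h)
round 1: derive path(b,f) via R0 from knows(b,f)
round 1: derive path(c,a) via R0 from knows(c,a)
round 1: derive path(f,d) via R0 from knows(f,d)
round 1: derive path(i,i) via R0 from knows(i,i)
round 1: derive path(i,j) via R0 from knows(i,j)
round 1: derive path(j,h) via R0 from knows(j,h)
round 2: derive path(b,d) via R1 from path(b,f), path(f,d)
round 2: derive path(c,h) via R1 from path(c,a), path(a,h)
round 2: derive path(i,h) via R1 from path(i,j), path(j,h)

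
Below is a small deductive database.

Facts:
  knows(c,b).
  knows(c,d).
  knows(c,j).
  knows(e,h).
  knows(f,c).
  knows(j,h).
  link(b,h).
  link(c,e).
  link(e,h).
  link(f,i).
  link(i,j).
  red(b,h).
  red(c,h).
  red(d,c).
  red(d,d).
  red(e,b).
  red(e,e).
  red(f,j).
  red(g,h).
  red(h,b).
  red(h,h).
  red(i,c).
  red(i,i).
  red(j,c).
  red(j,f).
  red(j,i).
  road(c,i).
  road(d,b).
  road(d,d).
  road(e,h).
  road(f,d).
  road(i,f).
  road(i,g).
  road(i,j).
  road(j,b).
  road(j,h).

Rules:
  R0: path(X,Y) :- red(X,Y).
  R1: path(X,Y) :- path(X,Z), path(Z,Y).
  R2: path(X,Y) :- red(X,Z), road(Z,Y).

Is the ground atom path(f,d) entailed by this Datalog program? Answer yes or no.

round 1: derive path(b,h) via R0 from red(b,h)
round 1: derive path(c,h) via R0 from red(c,h)
round 1: derive path(d,c) via R0 from red(d,c)
round 1: derive path(d,d) via R0 from red(d,d)
round 1: derive path(e,b) via R0 from red(e,b)
round 1: derive path(e,e) via R0 from red(e,e)
round 1: derive path(f,j) via R0 from red(f,j)
round 1: derive path(g,h) via R0 from red(g,h)
round 1: derive path(h,b) via R0 from red(h,b)
round 1: derive path(h,h) via R0 from red(h,h)
round 1: derive path(i,c) via R0 from red(i,c)
round 1: derive path(i,i) via R0 from red(i,i)
round 1: derive path(j,c) via R0 from red(j,c)
round 1: derive path(j,f) via R0 from red(j,f)
round 1: derive path(j,i) via R0 from red(j,i)
round 1: derive path(d,b) via R2 from red(d,d), road(d,b)
round 1: derive path(d,i) via R2 from red(d,c), road(c,i)
round 1: derive path(e,h) via R2 from red(e,e), road(e,h)
round 1: derive path(f,b) via R2 from red(f,j), road(j,b)
round 1: derive path(f,h) via R2 from red(f,j), road(j,h)
round 1: derive path(i,f) via R2 from red(i,i), road(i,f)
round 1: derive path(i,g) via R2 from red(i,i), road(i,g)
round 1: derive path(i,j) via R2 from red(i,i), road(i,j)
round 1: derive path(j,d) via R2 from red(j,f), road(f,d)
round 1: derive path(j,g) via R2 from red(j,i), road(i,g)
round 1: derive path(j,j) via R2 from red(j,i), road(i,j)
round 2: derive path(b,b) via R1 from path(b,h), path(h,b)
round 2: derive path(c,b) via R1 from path(c,h), path(h,b)
round 2: derive path(d,f) via R1 from path(d,i), path(i,f)
round 2: derive path(d,g) via R1 from path(d,i), path(i,g)
round 2: derive path(d,h) via R1 from path(d,b), path(b,h)
round 2: derive path(d,j) via R1 from path(d,i), path(i,j)
round 2: derive path(f,c) via R1 from path(f,j), path(j,c)
round 2: derive path(f,d) via R1 from path(f,j), path(j,d)
round 2: derive path(f,f) via R1 from path(f,j), path(j,f)
round 2: derive path(f,g) via R1 from path(f,j), path(j,g)
round 2: derive path(f,i) via R1 from path(f,j), path(j,i)
round 2: derive path(g,b) via R1 from path(g,h), path(h,b)
round 2: derive path(i,b) via R1 from path(i,f), path(f,b)
round 2: derive path(i,d) via R1 from path(i,j), path(j,d)
round 2: derive path(i,h) via R1 from path(i,c), path(c,h)
round 2: derive path(j,b) via R1 from path(j,d), path(d,b)
round 2: derive path(j,h) via R1 from path(j,c), path(c,h)

yes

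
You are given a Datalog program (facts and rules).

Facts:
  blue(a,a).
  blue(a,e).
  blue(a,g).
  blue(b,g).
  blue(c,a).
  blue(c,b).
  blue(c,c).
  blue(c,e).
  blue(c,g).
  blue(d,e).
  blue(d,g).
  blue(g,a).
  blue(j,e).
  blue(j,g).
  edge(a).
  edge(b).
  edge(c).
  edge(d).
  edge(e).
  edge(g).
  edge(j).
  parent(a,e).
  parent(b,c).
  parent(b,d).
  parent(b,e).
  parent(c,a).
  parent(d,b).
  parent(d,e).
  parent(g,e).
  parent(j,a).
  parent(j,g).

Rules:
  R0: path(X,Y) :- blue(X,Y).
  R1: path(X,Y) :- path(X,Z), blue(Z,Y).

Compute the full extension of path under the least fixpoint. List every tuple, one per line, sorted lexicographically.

path(a,a)
path(a,e)
path(a,g)
path(b,a)
path(b,e)
path(b,g)
path(c,a)
path(c,b)
path(c,c)
path(c,e)
path(c,g)
path(d,a)
path(d,e)
path(d,g)
path(g,a)
path(g,e)
path(g,g)
path(j,a)
path(j,e)
path(j,g)

round 1: derive path(a,a) via R0 from blue(a,a)
round 1: derive path(a,e) via R0 from blue(a,e)
round 1: derive path(a,g) via R0 from blue(a,g)
round 1: derive path(b,g) via R0 from blue(b,g)
round 1: derive path(c,a) via R0 from blue(c,a)
round 1: derive path(c,b) via R0 from blue(c,b)
round 1: derive path(c,c) via R0 from blue(c,c)
round 1: derive path(c,e) via R0 from blue(c,e)
round 1: derive path(c,g) via R0 from blue(c,g)
round 1: derive path(d,e) via R0 from blue(d,e)
round 1: derive path(d,g) via R0 from blue(d,g)
round 1: derive path(g,a) via R0 from blue(g,a)
round 1: derive path(j,e) via R0 from blue(j,e)
round 1: derive path(j,g) via R0 from blue(j,g)
round 2: derive path(b,a) via R1 from path(b,g), blue(g,a)
round 2: derive path(d,a) via R1 from path(d,g), blue(g,a)
round 2: derive path(g,e) via R1 from path(g,a), blue(a,e)
round 2: derive path(g,g) via R1 from path(g,a), blue(a,g)
round 2: derive path(j,a) via R1 from path(j,g), blue(g,a)
round 3: derive path(b,e) via R1 from path(b,a), blue(a,e)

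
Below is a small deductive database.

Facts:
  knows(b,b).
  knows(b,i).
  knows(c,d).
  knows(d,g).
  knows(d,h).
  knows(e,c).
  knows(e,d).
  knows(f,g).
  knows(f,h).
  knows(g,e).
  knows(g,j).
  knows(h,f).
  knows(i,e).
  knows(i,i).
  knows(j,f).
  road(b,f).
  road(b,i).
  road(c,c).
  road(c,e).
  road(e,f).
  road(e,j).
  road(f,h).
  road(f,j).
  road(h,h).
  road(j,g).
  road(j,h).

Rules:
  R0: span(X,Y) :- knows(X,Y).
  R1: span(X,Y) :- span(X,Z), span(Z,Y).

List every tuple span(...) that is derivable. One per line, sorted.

span(b,b)
span(b,c)
span(b,d)
span(b,e)
span(b,f)
span(b,g)
span(b,h)
span(b,i)
span(b,j)
span(c,c)
span(c,d)
span(c,e)
span(c,f)
span(c,g)
span(c,h)
span(c,j)
span(d,c)
span(d,d)
span(d,e)
span(d,f)
span(d,g)
span(d,h)
span(d,j)
span(e,c)
span(e,d)
span(e,e)
span(e,f)
span(e,g)
span(e,h)
span(e,j)
span(f,c)
span(f,d)
span(f,e)
span(f,f)
span(f,g)
span(f,h)
span(f,j)
span(g,c)
span(g,d)
span(g,e)
span(g,f)
span(g,g)
span(g,h)
span(g,j)
span(h,c)
span(h,d)
span(h,e)
span(h,f)
span(h,g)
span(h,h)
span(h,j)
span(i,c)
span(i,d)
span(i,e)
span(i,f)
span(i,g)
span(i,h)
span(i,i)
span(i,j)
span(j,c)
span(j,d)
span(j,e)
span(j,f)
span(j,g)
span(j,h)
span(j,j)

round 1: derive span(b,b) via R0 from knows(b,b)
round 1: derive span(b,i) via R0 from knows(b,i)
round 1: derive span(c,d) via R0 from knows(c,d)
round 1: derive span(d,g) via R0 from knows(d,g)
round 1: derive span(d,h) via R0 from knows(d,h)
round 1: derive span(e,c) via R0 from knows(e,c)
round 1: derive span(e,d) via R0 from knows(e,d)
round 1: derive span(f,g) via R0 from knows(f,g)
round 1: derive span(f,h) via R0 from knows(f,h)
round 1: derive span(g,e) via R0 from knows(g,e)
round 1: derive span(g,j) via R0 from knows(g,j)
round 1: derive span(h,f) via R0 from knows(h,f)
round 1: derive span(i,e) via R0 from knows(i,e)
round 1: derive span(i,i) via R0 from knows(i,i)
round 1: derive span(j,f) via R0 from knows(j,f)
round 2: derive span(b,e) via R1 from span(b,i), span(i,e)
round 2: derive span(c,g) via R1 from span(c,d), span(d,g)
round 2: derive span(c,h) via R1 from span(c,d), span(d,h)
round 2: derive span(d,e) via R1 from span(d,g), span(g,e)
round 2: derive span(d,f) via R1 from span(d,h), span(h,f)
round 2: derive span(d,j) via R1 from span(d,g), span(g,j)
round 2: derive span(e,g) via R1 from span(e,d), span(d,g)
round 2: derive span(e,h) via R1 from span(e,d), span(d,h)
round 2: derive span(f,e) via R1 from span(f,g), span(g,e)
round 2: derive span(f,f) via R1 from span(f,h), span(h,f)
round 2: derive span(f,j) via R1 from span(f,g), span(g,j)
round 2: derive span(g,c) via R1 from span(g,e), span(e,c)
round 2: derive span(g,d) via R1 from span(g,e), span(e,d)
round 2: derive span(g,f) via R1 from span(g,j), span(j,f)
round 2: derive span(h,g) via R1 from span(h,f), span(f,g)
round 2: derive span(h,h) via R1 from span(h,f), span(f,h)
round 2: derive span(i,c) via R1 from span(i,e), span(e,c)
round 2: derive span(i,d) via R1 from span(i,e), span(e,d)
round 2: derive span(j,g) via R1 from span(j,f), span(f,g)
round 2: derive span(j,h) via R1 from span(j,f), span(f,h)
round 3: derive span(b,c) via R1 from span(b,e), span(e,c)
round 3: derive span(b,d) via R1 from span(b,e), span(e,d)
round 3: derive span(b,g) via R1 from span(b,e), span(e,g)
round 3: derive span(b,h) via R1 from span(b,e), span(e,h)
round 3: derive span(c,c) via R1 from span(c,g), span(g,c)
round 3: derive span(c,e) via R1 from span(c,d), span(d,e)
round 3: derive span(c,f) via R1 from span(c,d), span(d,f)
round 3: derive span(c,j) via R1 from span(c,d), span(d,j)
round 3: derive span(d,c) via R1 from span(d,e), span(e,c)
round 3: derive span(d,d) via R1 from span(d,e), span(e,d)
round 3: derive span(e,e) via R1 from span(e,d), span(d,e)
round 3: derive span(e,f) via R1 from span(e,d), span(d,f)
round 3: derive span(e,j) via R1 from span(e,d), span(d,j)
round 3: derive span(f,c) via R1 from span(f,e), span(e,c)
round 3: derive span(f,d) via R1 from span(f,e), span(e,d)
round 3: derive span(g,g) via R1 from span(g,c), span(c,g)
round 3: derive span(g,h) via R1 from span(g,c), span(c,h)
round 3: derive span(h,c) via R1 from span(h,g), span(g,c)
round 3: derive span(h,d) via R1 from span(h,g), span(g,d)
round 3: derive span(h,e) via R1 from span(h,f), span(f,e)
round 3: derive span(h,j) via R1 from span(h,f), span(f,j)
round 3: derive span(i,f) via R1 from span(i,d), span(d,f)
round 3: derive span(i,g) via R1 from span(i,c), span(c,g)
round 3: derive span(i,h) via R1 from span(i,c), span(c,h)
round 3: derive span(i,j) via R1 from span(i,d), span(d,j)
round 3: derive span(j,c) via R1 from span(j,g), span(g,c)
round 3: derive span(j,d) via R1 from span(j,g), span(g,d)
round 3: derive span(j,e) via R1 from span(j,f), span(f,e)
round 3: derive span(j,j) via R1 from span(j,f), span(f,j)
round 4: derive span(b,f) via R1 from span(b,c), span(c,f)
round 4: derive span(b,j) via R1 from span(b,c), span(c,j)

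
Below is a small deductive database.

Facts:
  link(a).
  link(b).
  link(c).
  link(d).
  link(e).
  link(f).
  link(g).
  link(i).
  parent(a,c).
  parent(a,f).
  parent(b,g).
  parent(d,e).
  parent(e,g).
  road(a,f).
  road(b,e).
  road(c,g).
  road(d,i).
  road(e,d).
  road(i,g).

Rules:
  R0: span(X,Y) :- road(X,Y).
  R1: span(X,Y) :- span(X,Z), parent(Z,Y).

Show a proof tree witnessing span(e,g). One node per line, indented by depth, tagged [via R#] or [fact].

span(e,g)  [via R1]
  span(e,e)  [via R1]
    span(e,d)  [via R0]
      road(e,d)  [fact]
    parent(d,e)  [fact]
  parent(e,g)  [fact]

round 1: derive span(a,f) via R0 from road(a,f)
round 1: derive span(b,e) via R0 from road(b,e)
round 1: derive span(c,g) via R0 from road(c,g)
round 1: derive span(d,i) via R0 from road(d,i)
round 1: derive span(e,d) via R0 from road(e,d)
round 1: derive span(i,g) via R0 from road(i,g)
round 2: derive span(b,g) via R1 from span(b,e), parent(e,g)
round 2: derive span(e,e) via R1 from span(e,d), parent(d,e)
round 3: derive span(e,g) via R1 from span(e,e), parent(e,g)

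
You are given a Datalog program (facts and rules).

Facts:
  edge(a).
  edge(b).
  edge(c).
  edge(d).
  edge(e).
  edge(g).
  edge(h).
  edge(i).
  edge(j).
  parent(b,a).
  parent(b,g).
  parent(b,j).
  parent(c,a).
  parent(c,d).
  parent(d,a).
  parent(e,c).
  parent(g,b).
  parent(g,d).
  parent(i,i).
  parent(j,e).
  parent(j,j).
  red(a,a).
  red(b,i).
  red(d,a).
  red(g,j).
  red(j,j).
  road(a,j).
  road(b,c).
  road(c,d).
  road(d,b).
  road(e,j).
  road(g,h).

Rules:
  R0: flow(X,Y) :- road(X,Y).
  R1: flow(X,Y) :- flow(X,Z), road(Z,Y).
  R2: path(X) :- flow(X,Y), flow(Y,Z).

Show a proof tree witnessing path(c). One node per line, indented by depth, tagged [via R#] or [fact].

path(c)  [via R2]
  flow(c,d)  [via R0]
    road(c,d)  [fact]
  flow(d,b)  [via R0]
    road(d,b)  [fact]

round 1: derive flow(a,j) via R0 from road(a,j)
round 1: derive flow(b,c) via R0 from road(b,c)
round 1: derive flow(c,d) via R0 from road(c,d)
round 1: derive flow(d,b) via R0 from road(d,b)
round 1: derive flow(e,j) via R0 from road(e,j)
round 1: derive flow(g,h) via R0 from road(g,h)
round 2: derive flow(b,d) via R1 from flow(b,c), road(c,d)
round 2: derive flow(c,b) via R1 from flow(c,d), road(d,b)
round 2: derive flow(d,c) via R1 from flow(d,b), road(b,c)
round 2: derive path(b) via R2 from flow(b,c), flow(c,d)
round 2: derive path(c) via R2 from flow(c,d), flow(d,b)
round 2: derive path(d) via R2 from flow(d,b), flow(b,c)
round 3: derive flow(b,b) via R1 from flow(b,d), road(d,b)
round 3: derive flow(c,c) via R1 from flow(c,b), road(b,c)
round 3: derive flow(d,d) via R1 from flow(d,c), road(c,d)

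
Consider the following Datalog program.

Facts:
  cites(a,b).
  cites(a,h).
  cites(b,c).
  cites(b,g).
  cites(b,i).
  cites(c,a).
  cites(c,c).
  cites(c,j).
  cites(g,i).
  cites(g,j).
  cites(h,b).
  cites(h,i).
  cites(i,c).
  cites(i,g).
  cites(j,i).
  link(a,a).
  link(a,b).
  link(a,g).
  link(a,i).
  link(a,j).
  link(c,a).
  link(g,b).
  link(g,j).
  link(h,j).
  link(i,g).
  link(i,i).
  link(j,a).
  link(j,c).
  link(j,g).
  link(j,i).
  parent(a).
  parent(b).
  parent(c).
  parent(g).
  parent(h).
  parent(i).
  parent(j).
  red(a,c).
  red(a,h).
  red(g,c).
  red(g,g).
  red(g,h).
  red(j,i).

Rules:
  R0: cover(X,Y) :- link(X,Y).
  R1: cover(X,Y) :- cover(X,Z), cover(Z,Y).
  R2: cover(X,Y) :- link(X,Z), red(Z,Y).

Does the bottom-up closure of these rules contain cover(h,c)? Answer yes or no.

round 1: derive cover(a,a) via R0 from link(a,a)
round 1: derive cover(a,b) via R0 from link(a,b)
round 1: derive cover(a,g) via R0 from link(a,g)
round 1: derive cover(a,i) via R0 from link(a,i)
round 1: derive cover(a,j) via R0 from link(a,j)
round 1: derive cover(c,a) via R0 from link(c,a)
round 1: derive cover(g,b) via R0 from link(g,b)
round 1: derive cover(g,j) via R0 from link(g,j)
round 1: derive cover(h,j) via R0 from link(h,j)
round 1: derive cover(i,g) via R0 from link(i,g)
round 1: derive cover(i,i) via R0 from link(i,i)
round 1: derive cover(j,a) via R0 from link(j,a)
round 1: derive cover(j,c) via R0 from link(j,c)
round 1: derive cover(j,g) via R0 from link(j,g)
round 1: derive cover(j,i) via R0 from link(j,i)
round 1: derive cover(a,c) via R2 from link(a,a), red(a,c)
round 1: derive cover(a,h) via R2 from link(a,a), red(a,h)
round 1: derive cover(c,c) via R2 from link(c,a), red(a,c)
round 1: derive cover(c,h) via R2 from link(c,a), red(a,h)
round 1: derive cover(g,i) via R2 from link(g,j), red(j,i)
round 1: derive cover(h,i) via R2 from link(h,j), red(j,i)
round 1: derive cover(i,c) via R2 from link(i,g), red(g,c)
round 1: derive cover(i,h) via R2 from link(i,g), red(g,h)
round 1: derive cover(j,h) via R2 from link(j,a), red(a,h)
round 2: derive cover(c,b) via R1 from cover(c,a), cover(a,b)
round 2: derive cover(c,g) via R1 from cover(c,a), cover(a,g)
round 2: derive cover(c,i) via R1 from cover(c,a), cover(a,i)
round 2: derive cover(c,j) via R1 from cover(c,a), cover(a,j)
round 2: derive cover(g,a) via R1 from cover(g,j), cover(j,a)
round 2: derive cover(g,c) via R1 from cover(g,i), cover(i,c)
round 2: derive cover(g,g) via R1 from cover(g,i), cover(i,g)
round 2: derive cover(g,h) via R1 from cover(g,i), cover(i,h)
round 2: derive cover(h,a) via R1 from cover(h,j), cover(j,a)
round 2: derive cover(h,c) via R1 from cover(h,i), cover(i,c)
round 2: derive cover(h,g) via R1 from cover(h,i), cover(i,g)
round 2: derive cover(h,h) via R1 from cover(h,i), cover(i,h)
round 2: derive cover(i,a) via R1 from cover(i,c), cover(c,a)
round 2: derive cover(i,b) via R1 from cover(i,g), cover(g,b)
round 2: derive cover(i,j) via R1 from cover(i,g), cover(g,j)
round 2: derive cover(j,b) via R1 from cover(j,a), cover(a,b)
round 2: derive cover(j,j) via R1 from cover(j,a), cover(a,j)
round 3: derive cover(h,b) via R1 from cover(h,a), cover(a,b)

yes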